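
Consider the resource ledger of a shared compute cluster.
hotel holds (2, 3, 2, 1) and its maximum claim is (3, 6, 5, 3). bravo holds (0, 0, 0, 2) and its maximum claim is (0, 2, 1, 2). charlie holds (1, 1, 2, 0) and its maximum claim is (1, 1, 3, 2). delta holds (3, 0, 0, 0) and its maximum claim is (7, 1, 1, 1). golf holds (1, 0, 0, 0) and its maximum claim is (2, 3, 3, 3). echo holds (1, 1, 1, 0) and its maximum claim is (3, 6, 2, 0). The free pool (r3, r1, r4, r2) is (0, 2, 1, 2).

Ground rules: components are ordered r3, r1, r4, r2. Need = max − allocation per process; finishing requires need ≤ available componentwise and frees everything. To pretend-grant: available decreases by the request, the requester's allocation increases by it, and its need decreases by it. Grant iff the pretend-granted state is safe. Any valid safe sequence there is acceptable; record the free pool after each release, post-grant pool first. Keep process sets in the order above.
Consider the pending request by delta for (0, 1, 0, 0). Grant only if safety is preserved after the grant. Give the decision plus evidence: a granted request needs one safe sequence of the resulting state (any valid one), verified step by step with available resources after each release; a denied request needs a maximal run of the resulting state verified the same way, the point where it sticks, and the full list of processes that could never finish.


DENY: after the grant no complete ordering would exist.
Key observation: after charlie, bravo the pool peaks at (1, 2, 3, 4), and each blocked process is short somewhere: hotel on r1; delta on r3; golf on r1; echo on r3, r1.
Pretend the grant happened; the run charlie, bravo goes as far as possible. Check, step by step:
  pool = (0, 1, 1, 2)
  run charlie (needs (0, 0, 1, 2), free (0, 1, 1, 2)); after release of (1, 1, 2, 0) the pool is (1, 2, 3, 2)
  run bravo (needs (0, 2, 1, 0), free (1, 2, 3, 2)); after release of (0, 0, 0, 2) the pool is (1, 2, 3, 4)
  hotel cannot run: need (1, 3, 3, 2) vs free (1, 2, 3, 4) (insufficient r1)
  delta cannot run: need (4, 0, 1, 1) vs free (1, 2, 3, 4) (insufficient r3)
  golf cannot run: need (1, 3, 3, 3) vs free (1, 2, 3, 4) (insufficient r1)
  echo cannot run: need (2, 5, 1, 0) vs free (1, 2, 3, 4) (insufficient r3 and r1)
Had the request been granted, hotel, delta, golf and echo could never finish.


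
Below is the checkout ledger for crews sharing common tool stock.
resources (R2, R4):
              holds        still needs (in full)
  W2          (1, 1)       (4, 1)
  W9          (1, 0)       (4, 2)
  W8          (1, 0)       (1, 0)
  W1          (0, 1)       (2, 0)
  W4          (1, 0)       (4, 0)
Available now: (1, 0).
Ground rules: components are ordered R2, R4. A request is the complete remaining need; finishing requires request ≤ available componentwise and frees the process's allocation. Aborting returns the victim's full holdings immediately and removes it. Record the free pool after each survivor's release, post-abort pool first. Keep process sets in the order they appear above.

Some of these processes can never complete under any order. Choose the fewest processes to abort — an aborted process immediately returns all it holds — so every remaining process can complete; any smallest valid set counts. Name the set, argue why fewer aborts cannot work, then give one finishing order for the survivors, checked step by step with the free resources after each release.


Abort W2 and W9.
Key observation: no ordering could ever have run W4 before the abort of W2 and W9; with (2, 1) back in the pool it fits at step 3.
No one abort is enough; case by case: W2 alone leaves W9 blocked (short on R2); W9 alone leaves W2 blocked (short on R2); W8 alone leaves W2 blocked (short on R2); W1 alone leaves W2 blocked (short on R2); W4 alone leaves W2 blocked (short on R2).
One survivor order: W8, W1, W4. Step-by-step check (post-abort pool first):
  pool = (3, 1)
  W8 needs (1, 0) <= (3, 1) -> finishes; pool += (1, 0) = (4, 1)
  W1 needs (2, 0) <= (4, 1) -> finishes; pool += (0, 1) = (4, 2)
  W4 needs (4, 0) <= (4, 2) -> finishes; pool += (1, 0) = (5, 2)


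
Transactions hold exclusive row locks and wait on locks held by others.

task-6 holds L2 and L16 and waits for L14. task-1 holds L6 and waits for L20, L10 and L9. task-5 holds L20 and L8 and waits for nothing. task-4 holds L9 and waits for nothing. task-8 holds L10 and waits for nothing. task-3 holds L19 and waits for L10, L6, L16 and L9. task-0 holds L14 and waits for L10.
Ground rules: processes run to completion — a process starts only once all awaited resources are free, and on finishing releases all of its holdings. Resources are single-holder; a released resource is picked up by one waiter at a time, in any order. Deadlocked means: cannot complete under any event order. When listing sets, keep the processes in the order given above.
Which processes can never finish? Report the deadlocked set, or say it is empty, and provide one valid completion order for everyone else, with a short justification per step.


Nothing here is deadlocked.
Key observation: although several processes wait, no cycle exists — each chain bottoms out at a free runner.
The rest can finish in the order task-5, task-8, task-4, task-0, task-1, task-6, task-3.
Verifying each step:
  task-5: no waits; runs immediately, freeing L20 and L8
  task-8: no waits; runs immediately, freeing L10
  task-4: no waits; runs immediately, freeing L9
  task-0 waits on L10 — all released -> runs and releases L14
  task-1 waits on L20, L10 and L9 — all released -> runs and releases L6
  task-6 waits on L14 — all released -> runs and releases L2 and L16
  task-3 waits on L10, L6, L16 and L9 — all released -> runs and releases L19


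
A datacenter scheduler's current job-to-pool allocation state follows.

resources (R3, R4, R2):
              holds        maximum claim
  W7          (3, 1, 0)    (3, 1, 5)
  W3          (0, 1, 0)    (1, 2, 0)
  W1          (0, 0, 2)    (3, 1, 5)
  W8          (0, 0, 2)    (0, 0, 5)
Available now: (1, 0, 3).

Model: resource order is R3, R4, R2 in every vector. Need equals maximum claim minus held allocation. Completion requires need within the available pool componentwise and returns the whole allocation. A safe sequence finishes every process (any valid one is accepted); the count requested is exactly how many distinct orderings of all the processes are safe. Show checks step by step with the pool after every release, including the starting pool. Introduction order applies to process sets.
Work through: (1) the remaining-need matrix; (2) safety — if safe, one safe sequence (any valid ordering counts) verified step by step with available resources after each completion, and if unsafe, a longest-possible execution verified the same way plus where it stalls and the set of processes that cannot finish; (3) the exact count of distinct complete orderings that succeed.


(1) Remaining need (order R3, R4, R2):
  W7: (0, 0, 5)
  W3: (1, 1, 0)
  W1: (3, 1, 3)
  W8: (0, 0, 3)
(2) SAFE, for example via the order W8, W7, W1, W3.
Key observation: the order's first zero-slack moment is W8 ((0, 0, 3) needed, (1, 0, 3) free — a requested resource with nothing to spare).
Walking it through:
  pool = (1, 0, 3)
  run W8 (needs (0, 0, 3), free (1, 0, 3)); after release of (0, 0, 2) the pool is (1, 0, 5)
  run W7 (needs (0, 0, 5), free (1, 0, 5)); after release of (3, 1, 0) the pool is (4, 1, 5)
  run W1 (needs (3, 1, 3), free (4, 1, 5)); after release of (0, 0, 2) the pool is (4, 1, 7)
  run W3 (needs (1, 1, 0), free (4, 1, 7)); after release of (0, 1, 0) the pool is (4, 2, 7)
(3) Exactly 2 of the possible complete orderings are safe sequences.


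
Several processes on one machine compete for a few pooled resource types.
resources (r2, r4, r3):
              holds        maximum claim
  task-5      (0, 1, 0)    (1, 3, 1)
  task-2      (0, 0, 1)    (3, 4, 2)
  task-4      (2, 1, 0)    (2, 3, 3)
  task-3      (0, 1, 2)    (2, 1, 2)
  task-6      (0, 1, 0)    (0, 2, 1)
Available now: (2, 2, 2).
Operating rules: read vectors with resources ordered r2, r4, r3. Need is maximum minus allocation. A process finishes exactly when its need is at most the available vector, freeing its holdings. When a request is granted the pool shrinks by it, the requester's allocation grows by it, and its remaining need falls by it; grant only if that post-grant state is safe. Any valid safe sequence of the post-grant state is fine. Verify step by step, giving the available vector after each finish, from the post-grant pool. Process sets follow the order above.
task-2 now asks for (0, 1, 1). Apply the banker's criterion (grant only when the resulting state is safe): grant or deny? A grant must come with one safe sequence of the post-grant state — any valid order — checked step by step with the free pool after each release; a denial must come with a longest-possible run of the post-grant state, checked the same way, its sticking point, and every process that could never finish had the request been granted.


GRANT — the state after the grant stays safe, e.g. via task-3, task-4, task-6, task-2, task-5.
Key observation: granting shrinks the pool to (2, 1, 1), yet task-3 still fits and the chain goes through.
Check on the post-grant state, step by step:
  pool = (2, 1, 1)
  task-3: need (2, 0, 0) fits (2, 1, 1); releases (0, 1, 2), pool now (2, 2, 3)
  task-4: need (0, 2, 3) fits (2, 2, 3); releases (2, 1, 0), pool now (4, 3, 3)
  task-6: need (0, 1, 1) fits (4, 3, 3); releases (0, 1, 0), pool now (4, 4, 3)
  task-2: need (3, 3, 0) fits (4, 4, 3); releases (0, 1, 2), pool now (4, 5, 5)
  task-5: need (1, 2, 1) fits (4, 5, 5); releases (0, 1, 0), pool now (4, 6, 5)


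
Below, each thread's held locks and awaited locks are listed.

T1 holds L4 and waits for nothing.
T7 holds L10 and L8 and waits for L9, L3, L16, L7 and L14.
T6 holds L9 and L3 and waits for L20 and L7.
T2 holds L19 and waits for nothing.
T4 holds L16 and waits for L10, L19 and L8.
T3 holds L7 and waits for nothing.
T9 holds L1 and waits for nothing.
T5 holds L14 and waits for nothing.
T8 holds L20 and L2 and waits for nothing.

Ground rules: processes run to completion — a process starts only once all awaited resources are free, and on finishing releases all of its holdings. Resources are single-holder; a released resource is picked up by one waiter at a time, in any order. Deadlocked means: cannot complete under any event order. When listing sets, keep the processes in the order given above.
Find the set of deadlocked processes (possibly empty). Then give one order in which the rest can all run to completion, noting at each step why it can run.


Deadlocked: T7 and T4.
Key observation: the cycle T7 -> T4 -> T7 can never break — each member waits on the next; no other process is dragged down with it.
A valid finishing order for the others: T5, T8, T9, T3, T2, T6, T1.
Verifying each step:
  T5 waits on nothing -> runs at once and releases L14
  T8 waits on nothing -> runs at once and releases L20 and L2
  T9 waits on nothing -> runs at once and releases L1
  T3 waits on nothing -> runs at once and releases L7
  T2 waits on nothing -> runs at once and releases L19
  T6: everything it awaited (L20 and L7) is free; runs, freeing L9 and L3
  T1 waits on nothing -> runs at once and releases L4


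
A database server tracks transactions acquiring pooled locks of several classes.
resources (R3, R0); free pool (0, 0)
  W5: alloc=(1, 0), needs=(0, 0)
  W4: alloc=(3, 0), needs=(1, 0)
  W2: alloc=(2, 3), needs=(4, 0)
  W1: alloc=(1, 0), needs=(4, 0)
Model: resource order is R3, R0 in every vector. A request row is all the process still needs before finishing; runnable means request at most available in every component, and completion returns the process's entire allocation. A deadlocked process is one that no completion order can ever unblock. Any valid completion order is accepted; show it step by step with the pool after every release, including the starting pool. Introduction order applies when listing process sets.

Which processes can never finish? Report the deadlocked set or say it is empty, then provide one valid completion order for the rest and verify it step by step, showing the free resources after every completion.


No process is deadlocked.
Key observation: beginning at W5, releases accumulate fast enough that every process eventually fits.
One completion order for the rest: W5, W4, W2, W1. Check, step by step:
  pool = (0, 0)
  W5: need (0, 0) fits (0, 0); releases (1, 0), pool now (1, 0)
  W4: need (1, 0) fits (1, 0); releases (3, 0), pool now (4, 0)
  W2: need (4, 0) fits (4, 0); releases (2, 3), pool now (6, 3)
  W1: need (4, 0) fits (6, 3); releases (1, 0), pool now (7, 3)


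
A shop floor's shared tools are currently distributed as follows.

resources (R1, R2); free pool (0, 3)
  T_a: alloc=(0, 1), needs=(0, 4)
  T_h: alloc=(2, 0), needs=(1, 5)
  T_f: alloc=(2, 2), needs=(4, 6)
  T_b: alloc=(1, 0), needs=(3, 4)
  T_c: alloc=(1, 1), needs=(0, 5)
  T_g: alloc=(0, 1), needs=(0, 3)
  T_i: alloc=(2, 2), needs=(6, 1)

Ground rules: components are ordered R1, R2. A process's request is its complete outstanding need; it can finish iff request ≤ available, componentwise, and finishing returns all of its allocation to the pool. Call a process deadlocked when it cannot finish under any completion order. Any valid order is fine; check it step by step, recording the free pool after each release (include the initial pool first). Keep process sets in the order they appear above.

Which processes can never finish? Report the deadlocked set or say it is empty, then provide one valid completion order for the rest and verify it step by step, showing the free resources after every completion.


The deadlocked set is empty.
Key observation: T_g fits the free pool immediately, and its release cascades until everyone finishes.
One completion order for the rest: T_g, T_a, T_c, T_h, T_b, T_f, T_i. Check, step by step:
  pool = (0, 3)
  T_g needs (0, 3) <= (0, 3) -> finishes; pool += (0, 1) = (0, 4)
  T_a needs (0, 4) <= (0, 4) -> finishes; pool += (0, 1) = (0, 5)
  T_c needs (0, 5) <= (0, 5) -> finishes; pool += (1, 1) = (1, 6)
  T_h needs (1, 5) <= (1, 6) -> finishes; pool += (2, 0) = (3, 6)
  T_b needs (3, 4) <= (3, 6) -> finishes; pool += (1, 0) = (4, 6)
  T_f needs (4, 6) <= (4, 6) -> finishes; pool += (2, 2) = (6, 8)
  T_i needs (6, 1) <= (6, 8) -> finishes; pool += (2, 2) = (8, 10)


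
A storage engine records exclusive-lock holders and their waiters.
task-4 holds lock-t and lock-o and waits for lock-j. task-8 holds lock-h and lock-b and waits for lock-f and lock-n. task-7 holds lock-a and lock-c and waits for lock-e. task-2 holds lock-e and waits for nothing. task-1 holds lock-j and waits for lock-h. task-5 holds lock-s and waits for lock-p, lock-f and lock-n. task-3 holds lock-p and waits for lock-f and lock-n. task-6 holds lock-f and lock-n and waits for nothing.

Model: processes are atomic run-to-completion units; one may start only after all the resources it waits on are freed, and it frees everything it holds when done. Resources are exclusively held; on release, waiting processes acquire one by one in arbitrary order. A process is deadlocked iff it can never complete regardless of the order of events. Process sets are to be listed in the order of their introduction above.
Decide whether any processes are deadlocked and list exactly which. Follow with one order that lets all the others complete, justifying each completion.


The deadlocked set is empty.
Key observation: the wait relation is loop-free; peeling off processes with no waits unwinds the whole state.
The rest can finish in the order task-6, task-3, task-8, task-1, task-2, task-5, task-4, task-7.
Verifying each step:
  task-6: no waits; runs immediately, freeing lock-f and lock-n
  task-3 waits on lock-f and lock-n — all released -> runs and releases lock-p
  task-8 waits on lock-f and lock-n — all released -> runs and releases lock-h and lock-b
  task-1 waits on lock-h — all released -> runs and releases lock-j
  task-2: no waits; runs immediately, freeing lock-e
  task-5 waits on lock-p, lock-f and lock-n — all released -> runs and releases lock-s
  task-4 waits on lock-j — all released -> runs and releases lock-t and lock-o
  task-7 waits on lock-e — all released -> runs and releases lock-a and lock-c


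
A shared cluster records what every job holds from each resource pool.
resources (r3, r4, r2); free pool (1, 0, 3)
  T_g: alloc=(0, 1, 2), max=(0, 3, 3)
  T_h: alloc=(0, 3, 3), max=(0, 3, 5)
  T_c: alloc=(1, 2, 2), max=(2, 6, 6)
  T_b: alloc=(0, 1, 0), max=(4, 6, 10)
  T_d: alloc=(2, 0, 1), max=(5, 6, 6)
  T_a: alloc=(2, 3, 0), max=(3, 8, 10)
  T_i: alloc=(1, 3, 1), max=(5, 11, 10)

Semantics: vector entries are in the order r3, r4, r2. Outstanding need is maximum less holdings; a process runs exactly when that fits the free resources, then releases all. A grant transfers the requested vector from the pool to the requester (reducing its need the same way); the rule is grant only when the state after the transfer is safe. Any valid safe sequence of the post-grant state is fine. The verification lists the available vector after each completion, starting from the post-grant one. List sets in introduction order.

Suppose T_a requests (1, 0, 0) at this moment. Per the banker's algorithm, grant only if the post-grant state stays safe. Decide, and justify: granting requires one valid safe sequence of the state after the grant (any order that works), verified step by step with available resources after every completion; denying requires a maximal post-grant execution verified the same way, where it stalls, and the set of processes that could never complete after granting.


DENY. Granting would leave the state unsafe.
Key observation: after T_h, T_g the pool peaks at (0, 4, 8), and each blocked process is short somewhere: T_c on r3; T_b on r3, r4, r2; T_d on r3, r4; T_a on r4, r2; T_i on r3, r4, r2.
On the post-grant state, T_h, T_g is a maximal run — nothing extends it. Check, step by step:
  pool = (0, 0, 3)
  run T_h (needs (0, 0, 2), free (0, 0, 3)); after release of (0, 3, 3) the pool is (0, 3, 6)
  run T_g (needs (0, 2, 1), free (0, 3, 6)); after release of (0, 1, 2) the pool is (0, 4, 8)
  T_c still needs (1, 4, 4) but only (0, 4, 8) is free — short on r3
  T_b still needs (4, 5, 10) but only (0, 4, 8) is free — short on r3, r4 and r2
  T_d still needs (3, 6, 5) but only (0, 4, 8) is free — short on r3 and r4
  T_a still needs (0, 5, 10) but only (0, 4, 8) is free — short on r4 and r2
  T_i still needs (4, 8, 9) but only (0, 4, 8) is free — short on r3, r4 and r2
Post-grant, the permanently blocked set is T_c, T_b, T_d, T_a and T_i.


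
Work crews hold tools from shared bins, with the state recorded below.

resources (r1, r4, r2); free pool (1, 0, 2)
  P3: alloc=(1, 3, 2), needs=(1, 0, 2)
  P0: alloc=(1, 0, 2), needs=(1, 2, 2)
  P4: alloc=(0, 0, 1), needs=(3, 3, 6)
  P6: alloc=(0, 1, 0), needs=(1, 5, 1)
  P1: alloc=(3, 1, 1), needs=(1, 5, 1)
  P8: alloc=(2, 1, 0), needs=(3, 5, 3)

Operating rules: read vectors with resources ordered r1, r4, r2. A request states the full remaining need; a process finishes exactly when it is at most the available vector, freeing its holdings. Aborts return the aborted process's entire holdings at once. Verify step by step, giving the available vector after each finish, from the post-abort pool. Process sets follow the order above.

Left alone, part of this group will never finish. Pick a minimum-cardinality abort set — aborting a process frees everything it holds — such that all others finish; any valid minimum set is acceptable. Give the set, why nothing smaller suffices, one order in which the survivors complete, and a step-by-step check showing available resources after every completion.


The answer: abort P6 and P8.
Key observation: P1 had no path to completion before; after the abort of P6 and P8 ((2, 2, 0) returned), step 3 is where it fits.
Why nothing smaller works — every single abort fails: P3 alone leaves P6 blocked (short on r4); P0 alone leaves P6 blocked (short on r4); P4 alone leaves P6 blocked (short on r4); P6 alone leaves P1 blocked (short on r4); P1 alone leaves P6 blocked (short on r4); P8 alone leaves P6 blocked (short on r4).
Survivors finish in the order: P0, P3, P1, P4. Walking it through (pool after the aborts first):
  pool = (3, 2, 2)
  run P0 (needs (1, 2, 2), free (3, 2, 2)); after release of (1, 0, 2) the pool is (4, 2, 4)
  run P3 (needs (1, 0, 2), free (4, 2, 4)); after release of (1, 3, 2) the pool is (5, 5, 6)
  run P1 (needs (1, 5, 1), free (5, 5, 6)); after release of (3, 1, 1) the pool is (8, 6, 7)
  run P4 (needs (3, 3, 6), free (8, 6, 7)); after release of (0, 0, 1) the pool is (8, 6, 8)


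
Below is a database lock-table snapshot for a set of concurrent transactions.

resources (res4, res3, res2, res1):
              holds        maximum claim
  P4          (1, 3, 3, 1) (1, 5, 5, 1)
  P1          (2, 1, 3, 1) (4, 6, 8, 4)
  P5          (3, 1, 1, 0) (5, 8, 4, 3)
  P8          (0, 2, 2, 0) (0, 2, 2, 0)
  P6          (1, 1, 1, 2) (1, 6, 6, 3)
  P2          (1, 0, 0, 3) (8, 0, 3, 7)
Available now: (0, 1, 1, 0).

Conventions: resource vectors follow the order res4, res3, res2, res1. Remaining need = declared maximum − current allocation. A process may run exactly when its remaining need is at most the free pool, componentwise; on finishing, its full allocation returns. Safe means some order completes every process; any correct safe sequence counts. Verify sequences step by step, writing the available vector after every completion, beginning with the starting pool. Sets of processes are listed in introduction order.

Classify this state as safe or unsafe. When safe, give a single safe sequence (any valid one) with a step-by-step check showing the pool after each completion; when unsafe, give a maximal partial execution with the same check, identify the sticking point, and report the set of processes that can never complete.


SAFE. One safe sequence: P8, P4, P6, P1, P5, P2.
Key observation: P6 is the earliest step where a requested resource binds exactly: need (0, 5, 5, 1), pool (1, 6, 6, 1) at its turn.
Verifying each step:
  pool = (0, 1, 1, 0)
  P8 needs (0, 0, 0, 0) <= (0, 1, 1, 0) -> finishes; pool += (0, 2, 2, 0) = (0, 3, 3, 0)
  P4 needs (0, 2, 2, 0) <= (0, 3, 3, 0) -> finishes; pool += (1, 3, 3, 1) = (1, 6, 6, 1)
  P6 needs (0, 5, 5, 1) <= (1, 6, 6, 1) -> finishes; pool += (1, 1, 1, 2) = (2, 7, 7, 3)
  P1 needs (2, 5, 5, 3) <= (2, 7, 7, 3) -> finishes; pool += (2, 1, 3, 1) = (4, 8, 10, 4)
  P5 needs (2, 7, 3, 3) <= (4, 8, 10, 4) -> finishes; pool += (3, 1, 1, 0) = (7, 9, 11, 4)
  P2 needs (7, 0, 3, 4) <= (7, 9, 11, 4) -> finishes; pool += (1, 0, 0, 3) = (8, 9, 11, 7)


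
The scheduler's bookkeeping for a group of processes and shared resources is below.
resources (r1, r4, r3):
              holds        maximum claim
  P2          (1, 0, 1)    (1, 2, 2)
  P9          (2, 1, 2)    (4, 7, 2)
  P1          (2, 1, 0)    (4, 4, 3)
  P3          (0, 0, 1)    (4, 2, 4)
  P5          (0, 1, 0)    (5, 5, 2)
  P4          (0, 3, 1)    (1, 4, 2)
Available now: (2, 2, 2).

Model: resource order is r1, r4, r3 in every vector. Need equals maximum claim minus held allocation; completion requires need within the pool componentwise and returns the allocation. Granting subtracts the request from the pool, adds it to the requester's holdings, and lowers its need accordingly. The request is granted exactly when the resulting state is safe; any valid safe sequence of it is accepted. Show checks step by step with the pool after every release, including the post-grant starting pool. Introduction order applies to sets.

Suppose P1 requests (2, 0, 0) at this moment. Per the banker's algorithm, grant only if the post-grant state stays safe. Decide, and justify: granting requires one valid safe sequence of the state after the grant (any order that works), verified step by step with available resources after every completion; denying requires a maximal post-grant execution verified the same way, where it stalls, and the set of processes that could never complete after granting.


GRANT. The post-grant state is safe; one safe sequence: P2, P4, P1, P5, P9, P3.
Key observation: granting shrinks the pool to (0, 2, 2), yet P2 still fits and the chain goes through.
Check on the post-grant state, step by step:
  pool = (0, 2, 2)
  P2 needs (0, 2, 1) <= (0, 2, 2) -> finishes; pool += (1, 0, 1) = (1, 2, 3)
  P4 needs (1, 1, 1) <= (1, 2, 3) -> finishes; pool += (0, 3, 1) = (1, 5, 4)
  P1 needs (0, 3, 3) <= (1, 5, 4) -> finishes; pool += (4, 1, 0) = (5, 6, 4)
  P5 needs (5, 4, 2) <= (5, 6, 4) -> finishes; pool += (0, 1, 0) = (5, 7, 4)
  P9 needs (2, 6, 0) <= (5, 7, 4) -> finishes; pool += (2, 1, 2) = (7, 8, 6)
  P3 needs (4, 2, 3) <= (7, 8, 6) -> finishes; pool += (0, 0, 1) = (7, 8, 7)


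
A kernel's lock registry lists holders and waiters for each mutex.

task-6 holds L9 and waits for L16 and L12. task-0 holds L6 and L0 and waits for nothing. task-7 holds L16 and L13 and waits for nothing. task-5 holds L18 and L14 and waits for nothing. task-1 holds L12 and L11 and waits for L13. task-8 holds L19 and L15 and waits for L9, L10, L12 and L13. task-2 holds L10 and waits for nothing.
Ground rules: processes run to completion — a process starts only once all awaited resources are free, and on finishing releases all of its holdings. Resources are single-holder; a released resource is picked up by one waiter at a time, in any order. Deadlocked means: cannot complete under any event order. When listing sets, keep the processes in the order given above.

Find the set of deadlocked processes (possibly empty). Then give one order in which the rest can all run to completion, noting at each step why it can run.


No process is deadlocked.
Key observation: although several processes wait, no cycle exists — each chain bottoms out at a free runner.
The rest can finish in the order task-7, task-1, task-2, task-5, task-0, task-6, task-8.
Check, step by step:
  task-7: no waits; runs immediately, freeing L16 and L13
  task-1: everything it awaited (L13) is free; runs, freeing L12 and L11
  task-2: no waits; runs immediately, freeing L10
  task-5: no waits; runs immediately, freeing L18 and L14
  task-0: no waits; runs immediately, freeing L6 and L0
  task-6: everything it awaited (L16 and L12) is free; runs, freeing L9
  task-8: everything it awaited (L9, L10, L12 and L13) is free; runs, freeing L19 and L15


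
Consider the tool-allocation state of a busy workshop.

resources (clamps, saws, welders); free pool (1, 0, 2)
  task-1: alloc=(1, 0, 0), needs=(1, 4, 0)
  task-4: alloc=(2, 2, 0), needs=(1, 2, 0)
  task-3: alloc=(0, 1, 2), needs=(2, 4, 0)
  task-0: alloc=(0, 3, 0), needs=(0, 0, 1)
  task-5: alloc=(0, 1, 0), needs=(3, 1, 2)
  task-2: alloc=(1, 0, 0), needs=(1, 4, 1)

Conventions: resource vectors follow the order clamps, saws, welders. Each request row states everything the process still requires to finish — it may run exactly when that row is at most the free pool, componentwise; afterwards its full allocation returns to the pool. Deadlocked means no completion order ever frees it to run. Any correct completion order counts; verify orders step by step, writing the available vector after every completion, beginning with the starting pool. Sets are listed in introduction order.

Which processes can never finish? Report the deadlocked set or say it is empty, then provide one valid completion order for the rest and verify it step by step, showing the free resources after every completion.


The deadlocked set is empty.
Key observation: task-0 fits the free pool immediately, and its release cascades until everyone finishes.
One completion order for the rest: task-0, task-4, task-2, task-1, task-5, task-3. Check, step by step:
  pool = (1, 0, 2)
  run task-0 (needs (0, 0, 1), free (1, 0, 2)); after release of (0, 3, 0) the pool is (1, 3, 2)
  run task-4 (needs (1, 2, 0), free (1, 3, 2)); after release of (2, 2, 0) the pool is (3, 5, 2)
  run task-2 (needs (1, 4, 1), free (3, 5, 2)); after release of (1, 0, 0) the pool is (4, 5, 2)
  run task-1 (needs (1, 4, 0), free (4, 5, 2)); after release of (1, 0, 0) the pool is (5, 5, 2)
  run task-5 (needs (3, 1, 2), free (5, 5, 2)); after release of (0, 1, 0) the pool is (5, 6, 2)
  run task-3 (needs (2, 4, 0), free (5, 6, 2)); after release of (0, 1, 2) the pool is (5, 7, 4)


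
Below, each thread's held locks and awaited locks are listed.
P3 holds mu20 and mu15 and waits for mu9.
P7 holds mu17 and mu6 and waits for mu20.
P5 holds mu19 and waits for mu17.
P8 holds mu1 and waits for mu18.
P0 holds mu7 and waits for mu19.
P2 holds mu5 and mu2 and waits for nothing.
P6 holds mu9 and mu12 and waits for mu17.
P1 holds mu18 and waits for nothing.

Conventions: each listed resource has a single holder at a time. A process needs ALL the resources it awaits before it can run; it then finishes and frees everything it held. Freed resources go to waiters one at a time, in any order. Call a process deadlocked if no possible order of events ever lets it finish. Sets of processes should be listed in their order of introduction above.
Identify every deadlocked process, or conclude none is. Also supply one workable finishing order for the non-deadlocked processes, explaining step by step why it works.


The deadlocked set is P3, P7, P5, P0 and P6.
Key observation: P3 -> P6 -> P7 -> P3 is a circular wait — nothing in it can go first; P5 and P0 wait into the deadlock from upstream.
The rest can finish in the order P1, P2, P8.
Step-by-step check:
  P1 waits on nothing -> runs at once and releases mu18
  P2 waits on nothing -> runs at once and releases mu5 and mu2
  P8: everything it awaited (mu18) is free; runs, freeing mu1


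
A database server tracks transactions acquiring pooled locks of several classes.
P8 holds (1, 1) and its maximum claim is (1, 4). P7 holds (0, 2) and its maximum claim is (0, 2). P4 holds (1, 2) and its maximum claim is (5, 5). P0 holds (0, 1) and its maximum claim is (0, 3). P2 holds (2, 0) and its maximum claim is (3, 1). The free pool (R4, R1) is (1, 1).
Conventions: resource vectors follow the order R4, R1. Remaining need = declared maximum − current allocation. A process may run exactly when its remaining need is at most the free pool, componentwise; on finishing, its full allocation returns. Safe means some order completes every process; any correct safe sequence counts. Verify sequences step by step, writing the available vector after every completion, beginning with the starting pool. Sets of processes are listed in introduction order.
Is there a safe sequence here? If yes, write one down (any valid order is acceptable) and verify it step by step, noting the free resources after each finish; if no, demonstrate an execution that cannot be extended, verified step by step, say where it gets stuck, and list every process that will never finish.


SAFE — a valid safe sequence is P7, P0, P8, P2, P4.
Key observation: P4 is the earliest step where a requested resource binds exactly: need (4, 3), pool (4, 5) at its turn.
Step-by-step check:
  pool = (1, 1)
  P7: need (0, 0) fits (1, 1); releases (0, 2), pool now (1, 3)
  P0: need (0, 2) fits (1, 3); releases (0, 1), pool now (1, 4)
  P8: need (0, 3) fits (1, 4); releases (1, 1), pool now (2, 5)
  P2: need (1, 1) fits (2, 5); releases (2, 0), pool now (4, 5)
  P4: need (4, 3) fits (4, 5); releases (1, 2), pool now (5, 7)


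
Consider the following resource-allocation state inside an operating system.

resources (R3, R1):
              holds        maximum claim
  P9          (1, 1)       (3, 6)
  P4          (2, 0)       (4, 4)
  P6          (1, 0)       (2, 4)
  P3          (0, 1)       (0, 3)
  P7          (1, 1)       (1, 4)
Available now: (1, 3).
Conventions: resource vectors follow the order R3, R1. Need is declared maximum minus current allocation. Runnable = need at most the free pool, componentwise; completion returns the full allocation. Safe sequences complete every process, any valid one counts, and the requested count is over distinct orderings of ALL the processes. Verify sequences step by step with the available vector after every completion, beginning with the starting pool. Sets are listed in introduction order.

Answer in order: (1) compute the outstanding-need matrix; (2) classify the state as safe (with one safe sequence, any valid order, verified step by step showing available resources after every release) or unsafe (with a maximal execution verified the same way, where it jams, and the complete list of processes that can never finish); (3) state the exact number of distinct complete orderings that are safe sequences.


(1) Remaining need (order R3, R1):
  P9: (2, 5)
  P4: (2, 4)
  P6: (1, 4)
  P3: (0, 2)
  P7: (0, 3)
(2) SAFE, for example via the order P7, P4, P6, P3, P9.
Key observation: P7 marks the first exact bind of the order: its need (0, 3) fits the free (1, 3) with zero slack on a requested resource.
Walking it through:
  pool = (1, 3)
  P7 needs (0, 3) <= (1, 3) -> finishes; pool += (1, 1) = (2, 4)
  P4 needs (2, 4) <= (2, 4) -> finishes; pool += (2, 0) = (4, 4)
  P6 needs (1, 4) <= (4, 4) -> finishes; pool += (1, 0) = (5, 4)
  P3 needs (0, 2) <= (5, 4) -> finishes; pool += (0, 1) = (5, 5)
  P9 needs (2, 5) <= (5, 5) -> finishes; pool += (1, 1) = (6, 6)
(3) Exactly 21 of the possible complete orderings are safe sequences.


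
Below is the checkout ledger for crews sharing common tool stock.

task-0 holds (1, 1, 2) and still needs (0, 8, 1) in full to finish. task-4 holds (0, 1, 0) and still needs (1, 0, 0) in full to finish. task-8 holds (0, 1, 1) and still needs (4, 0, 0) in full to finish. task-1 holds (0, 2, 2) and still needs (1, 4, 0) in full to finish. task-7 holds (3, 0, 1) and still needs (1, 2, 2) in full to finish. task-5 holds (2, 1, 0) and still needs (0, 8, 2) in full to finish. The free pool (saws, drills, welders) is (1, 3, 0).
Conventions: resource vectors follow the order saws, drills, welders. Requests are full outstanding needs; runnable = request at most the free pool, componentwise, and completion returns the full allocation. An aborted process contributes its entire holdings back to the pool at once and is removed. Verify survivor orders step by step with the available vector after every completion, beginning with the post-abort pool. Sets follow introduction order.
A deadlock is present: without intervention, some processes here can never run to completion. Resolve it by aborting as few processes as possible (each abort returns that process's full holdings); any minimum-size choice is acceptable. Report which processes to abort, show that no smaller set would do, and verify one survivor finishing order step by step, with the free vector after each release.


Abort task-0.
Key observation: the deadlocked task-5 becomes finishable only because task-0 released (1, 1, 2); it completes at step 5 below.
Minimality: the empty abort set fails — the state is deadlocked as it stands.
One survivor order: task-1, task-7, task-4, task-8, task-5. Check, step by step (post-abort pool first):
  pool = (2, 4, 2)
  task-1 needs (1, 4, 0) <= (2, 4, 2) -> finishes; pool += (0, 2, 2) = (2, 6, 4)
  task-7 needs (1, 2, 2) <= (2, 6, 4) -> finishes; pool += (3, 0, 1) = (5, 6, 5)
  task-4 needs (1, 0, 0) <= (5, 6, 5) -> finishes; pool += (0, 1, 0) = (5, 7, 5)
  task-8 needs (4, 0, 0) <= (5, 7, 5) -> finishes; pool += (0, 1, 1) = (5, 8, 6)
  task-5 needs (0, 8, 2) <= (5, 8, 6) -> finishes; pool += (2, 1, 0) = (7, 9, 6)


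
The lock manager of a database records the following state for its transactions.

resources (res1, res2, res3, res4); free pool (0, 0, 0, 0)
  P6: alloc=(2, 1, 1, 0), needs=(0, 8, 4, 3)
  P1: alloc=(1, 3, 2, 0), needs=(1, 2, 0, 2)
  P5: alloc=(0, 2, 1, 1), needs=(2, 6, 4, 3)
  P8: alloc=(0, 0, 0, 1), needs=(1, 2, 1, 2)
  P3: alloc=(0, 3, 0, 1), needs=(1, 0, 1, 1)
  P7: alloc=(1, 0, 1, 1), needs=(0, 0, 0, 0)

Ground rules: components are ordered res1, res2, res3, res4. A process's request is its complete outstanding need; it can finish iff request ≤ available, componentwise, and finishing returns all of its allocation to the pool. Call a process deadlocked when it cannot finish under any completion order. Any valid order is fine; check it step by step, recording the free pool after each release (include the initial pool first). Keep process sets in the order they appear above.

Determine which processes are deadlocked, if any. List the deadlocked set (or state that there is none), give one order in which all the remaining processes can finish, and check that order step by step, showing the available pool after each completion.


Deadlocked: P6 and P5.
Key observation: once P7, P3, P1, P8 finish, the pool peaks at (2, 6, 3, 3) — and every remaining process still needs more res3 than that.
A valid finishing order for the others: P7, P3, P1, P8. Walking it through:
  pool = (0, 0, 0, 0)
  P7: need (0, 0, 0, 0) fits (0, 0, 0, 0); releases (1, 0, 1, 1), pool now (1, 0, 1, 1)
  P3: need (1, 0, 1, 1) fits (1, 0, 1, 1); releases (0, 3, 0, 1), pool now (1, 3, 1, 2)
  P1: need (1, 2, 0, 2) fits (1, 3, 1, 2); releases (1, 3, 2, 0), pool now (2, 6, 3, 2)
  P8: need (1, 2, 1, 2) fits (2, 6, 3, 2); releases (0, 0, 0, 1), pool now (2, 6, 3, 3)
The blocked processes can never fit:
  P6 cannot run: need (0, 8, 4, 3) vs free (2, 6, 3, 3) (insufficient res2 and res3)
  P5 cannot run: need (2, 6, 4, 3) vs free (2, 6, 3, 3) (insufficient res3)


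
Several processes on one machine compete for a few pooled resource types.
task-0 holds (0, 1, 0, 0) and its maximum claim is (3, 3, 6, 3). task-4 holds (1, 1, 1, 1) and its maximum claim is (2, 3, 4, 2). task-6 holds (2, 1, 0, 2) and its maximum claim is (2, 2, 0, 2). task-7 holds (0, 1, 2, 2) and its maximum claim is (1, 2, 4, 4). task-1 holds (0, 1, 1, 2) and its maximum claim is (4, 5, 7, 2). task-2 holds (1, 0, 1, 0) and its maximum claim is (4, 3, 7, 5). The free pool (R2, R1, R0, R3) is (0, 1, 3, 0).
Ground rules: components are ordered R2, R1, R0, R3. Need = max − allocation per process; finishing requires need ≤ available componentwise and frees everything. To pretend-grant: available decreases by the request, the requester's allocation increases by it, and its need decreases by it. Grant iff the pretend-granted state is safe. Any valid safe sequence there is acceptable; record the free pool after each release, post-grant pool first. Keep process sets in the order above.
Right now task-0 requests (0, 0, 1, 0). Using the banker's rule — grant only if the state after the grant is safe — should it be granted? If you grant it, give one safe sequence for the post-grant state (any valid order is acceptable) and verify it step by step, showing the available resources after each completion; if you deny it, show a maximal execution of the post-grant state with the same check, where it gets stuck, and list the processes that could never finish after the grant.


GRANT. The post-grant state is safe; one safe sequence: task-6, task-7, task-4, task-0, task-2, task-1.
Key observation: post-grant, (0, 1, 2, 0) remains, and an order beginning with task-6 completes everyone.
Verifying the post-grant state step by step:
  pool = (0, 1, 2, 0)
  task-6: need (0, 1, 0, 0) fits (0, 1, 2, 0); releases (2, 1, 0, 2), pool now (2, 2, 2, 2)
  task-7: need (1, 1, 2, 2) fits (2, 2, 2, 2); releases (0, 1, 2, 2), pool now (2, 3, 4, 4)
  task-4: need (1, 2, 3, 1) fits (2, 3, 4, 4); releases (1, 1, 1, 1), pool now (3, 4, 5, 5)
  task-0: need (3, 2, 5, 3) fits (3, 4, 5, 5); releases (0, 1, 1, 0), pool now (3, 5, 6, 5)
  task-2: need (3, 3, 6, 5) fits (3, 5, 6, 5); releases (1, 0, 1, 0), pool now (4, 5, 7, 5)
  task-1: need (4, 4, 6, 0) fits (4, 5, 7, 5); releases (0, 1, 1, 2), pool now (4, 6, 8, 7)


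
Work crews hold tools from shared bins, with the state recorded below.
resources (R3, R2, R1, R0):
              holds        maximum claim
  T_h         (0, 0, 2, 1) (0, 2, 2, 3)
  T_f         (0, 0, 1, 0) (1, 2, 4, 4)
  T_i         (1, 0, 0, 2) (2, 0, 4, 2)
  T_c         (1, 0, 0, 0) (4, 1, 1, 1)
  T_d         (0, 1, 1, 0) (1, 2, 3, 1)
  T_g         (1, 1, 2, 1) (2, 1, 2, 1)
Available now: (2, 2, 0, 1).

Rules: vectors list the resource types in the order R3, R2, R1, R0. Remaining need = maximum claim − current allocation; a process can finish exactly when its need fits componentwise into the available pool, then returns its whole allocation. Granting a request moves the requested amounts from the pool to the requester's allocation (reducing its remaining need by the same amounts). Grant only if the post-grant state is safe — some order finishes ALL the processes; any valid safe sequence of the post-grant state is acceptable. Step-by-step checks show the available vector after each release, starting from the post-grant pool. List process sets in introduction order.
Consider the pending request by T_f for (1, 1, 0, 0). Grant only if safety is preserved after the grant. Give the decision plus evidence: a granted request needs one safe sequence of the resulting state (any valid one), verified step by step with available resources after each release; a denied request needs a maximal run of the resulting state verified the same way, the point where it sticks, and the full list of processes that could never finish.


GRANT. The post-grant state is safe; one safe sequence: T_g, T_h, T_i, T_c, T_d, T_f.
Key observation: post-grant, (1, 1, 0, 1) remains, and an order beginning with T_g completes everyone.
Verifying the post-grant state step by step:
  pool = (1, 1, 0, 1)
  T_g needs (1, 0, 0, 0) <= (1, 1, 0, 1) -> finishes; pool += (1, 1, 2, 1) = (2, 2, 2, 2)
  T_h needs (0, 2, 0, 2) <= (2, 2, 2, 2) -> finishes; pool += (0, 0, 2, 1) = (2, 2, 4, 3)
  T_i needs (1, 0, 4, 0) <= (2, 2, 4, 3) -> finishes; pool += (1, 0, 0, 2) = (3, 2, 4, 5)
  T_c needs (3, 1, 1, 1) <= (3, 2, 4, 5) -> finishes; pool += (1, 0, 0, 0) = (4, 2, 4, 5)
  T_d needs (1, 1, 2, 1) <= (4, 2, 4, 5) -> finishes; pool += (0, 1, 1, 0) = (4, 3, 5, 5)
  T_f needs (0, 1, 3, 4) <= (4, 3, 5, 5) -> finishes; pool += (1, 1, 1, 0) = (5, 4, 6, 5)
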